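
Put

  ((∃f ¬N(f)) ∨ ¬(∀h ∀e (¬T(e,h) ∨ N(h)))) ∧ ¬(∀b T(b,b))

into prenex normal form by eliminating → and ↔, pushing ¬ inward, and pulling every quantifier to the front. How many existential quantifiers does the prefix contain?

4

Drive negations inward (¬∀x A ≡ ∃x ¬A, ¬∃x A ≡ ∀x ¬A, De Morgan for ∧/∨):
  ((∃f ¬N(f)) ∨ (∃h ∃e (T(e,h) ∧ ¬N(h)))) ∧ (∃b ¬T(b,b))
Extract every quantifier outward, since the variables are now distinct and don't occur free across branches:
  ∃f ∃h ∃e ∃b ((¬N(f) ∨ T(e,h) ∧ ¬N(h)) ∧ ¬T(b,b))
The prefix is ∃f ∃h ∃e ∃b: 0 universal, 4 existential.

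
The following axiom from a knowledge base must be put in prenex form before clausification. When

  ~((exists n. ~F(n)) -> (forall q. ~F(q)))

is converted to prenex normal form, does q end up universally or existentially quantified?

existential

Rewrite implications/biconditionals: A → B as ¬A ∨ B.
  ~(~(exists n. ~F(n)) | (forall q. ~F(q)))
Move each ¬ inward, flipping quantifiers it crosses:
  (exists n. ~F(n)) & (exists q. F(q))
Pull the quantifiers to the front (each side's bound variable is not free in the other side):
  exists n. exists q. (~F(n) & F(q))
The quantifier forall q sits under an odd number of negations (counting the antecedent side of each →), so it flips to exists q.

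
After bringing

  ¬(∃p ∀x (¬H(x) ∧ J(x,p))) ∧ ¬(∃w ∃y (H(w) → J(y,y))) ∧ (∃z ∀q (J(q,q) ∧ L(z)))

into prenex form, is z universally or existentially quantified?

First replace A → B with ¬A ∨ B.
  ¬(∃p ∀x (¬H(x) ∧ J(x,p))) ∧ ¬(∃w ∃y (¬H(w) ∨ J(y,y))) ∧ (∃z ∀q (J(q,q) ∧ L(z)))
Push ¬ through the quantifiers and connectives to reach negation normal form:
  (∀p ∃x (H(x) ∨ ¬J(x,p))) ∧ (∀w ∀y (H(w) ∧ ¬J(y,y))) ∧ (∃z ∀q (J(q,q) ∧ L(z)))
Finally move all quantifiers to the prefix:
  ∀p ∃x ∀w ∀y ∃z ∀q ((H(x) ∨ ¬J(x,p)) ∧ H(w) ∧ ¬J(y,y) ∧ J(q,q) ∧ L(z))
The quantifier ∃z sits under an even number of negations (counting the antecedent side of each →), so it remains existential.

existential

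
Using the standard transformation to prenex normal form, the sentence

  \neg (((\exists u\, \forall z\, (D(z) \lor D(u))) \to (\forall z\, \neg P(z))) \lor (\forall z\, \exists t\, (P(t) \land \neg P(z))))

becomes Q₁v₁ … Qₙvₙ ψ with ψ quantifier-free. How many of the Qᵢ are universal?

Eliminate → and ↔ using ¬ and ∨.
  \neg (\neg (\exists u\, \forall z\, (D(z) \lor D(u))) \lor (\forall z\, \neg P(z)) \lor (\forall z\, \exists t\, (P(t) \land \neg P(z))))
Push ¬ through the quantifiers and connectives to reach negation normal form:
  (\exists u\, \forall z\, (D(z) \lor D(u))) \land (\exists z\, P(z)) \land (\exists z\, \forall t\, (\neg P(t) \lor P(z)))
Give each quantifier a distinct variable: z↦a, z↦r.
  (\exists u\, \forall z\, (D(z) \lor D(u))) \land (\exists a\, P(a)) \land (\exists r\, \forall t\, (\neg P(t) \lor P(r)))
Extract every quantifier outward, since the variables are now distinct and don't occur free across branches:
  \exists u\, \forall z\, \exists a\, \exists r\, \forall t\, ((D(z) \lor D(u)) \land P(a) \land (\neg P(t) \lor P(r)))
The prefix is \exists u \forall z \exists a \exists r \forall t: 2 universal, 3 existential.

2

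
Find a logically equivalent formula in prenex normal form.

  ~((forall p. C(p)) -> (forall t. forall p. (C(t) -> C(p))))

forall p. exists t. exists b. (C(p) & C(t) & ~C(b))

First replace A → B with ¬A ∨ B.
  ~(~(forall p. C(p)) | (forall t. forall p. (~C(t) | C(p))))
Move each ¬ inward, flipping quantifiers it crosses:
  (forall p. C(p)) & (exists t. exists p. (C(t) & ~C(p)))
Rename bound variables to avoid capture: p↦b.
  (forall p. C(p)) & (exists t. exists b. (C(t) & ~C(b)))
Extract every quantifier outward, since the variables are now distinct and don't occur free across branches:
  forall p. exists t. exists b. (C(p) & C(t) & ~C(b))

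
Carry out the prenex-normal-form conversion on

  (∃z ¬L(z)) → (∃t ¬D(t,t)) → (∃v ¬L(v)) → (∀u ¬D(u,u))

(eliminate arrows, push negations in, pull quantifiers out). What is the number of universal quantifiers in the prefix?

4

Rewrite implications/biconditionals: A → B as ¬A ∨ B.
  ¬(∃z ¬L(z)) ∨ ¬(∃t ¬D(t,t)) ∨ ¬(∃v ¬L(v)) ∨ (∀u ¬D(u,u))
Drive negations inward (¬∀x A ≡ ∃x ¬A, ¬∃x A ≡ ∀x ¬A, De Morgan for ∧/∨):
  (∀z L(z)) ∨ (∀t D(t,t)) ∨ (∀v L(v)) ∨ (∀u ¬D(u,u))
Pull the quantifiers to the front (each side's bound variable is not free in the other side):
  ∀z ∀t ∀v ∀u (L(z) ∨ D(t,t) ∨ L(v) ∨ ¬D(u,u))
The prefix is ∀z ∀t ∀v ∀u: 4 universal, 0 existential.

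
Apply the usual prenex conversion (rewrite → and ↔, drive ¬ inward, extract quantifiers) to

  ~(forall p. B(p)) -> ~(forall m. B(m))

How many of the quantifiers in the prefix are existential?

1

First replace A → B with ¬A ∨ B.
  ~~(forall p. B(p)) | ~(forall m. B(m))
Move each ¬ inward, flipping quantifiers it crosses:
  (forall p. B(p)) | (exists m. ~B(m))
All bound variables are already distinct, so no renaming is needed.
Pull the quantifiers to the front (each side's bound variable is not free in the other side):
  forall p. exists m. (B(p) | ~B(m))
The prefix is forall p exists m: 1 universal, 1 existential.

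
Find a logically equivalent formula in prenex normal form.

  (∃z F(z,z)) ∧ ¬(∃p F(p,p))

∃z ∀p (F(z,z) ∧ ¬F(p,p))

Push ¬ through the quantifiers and connectives to reach negation normal form:
  (∃z F(z,z)) ∧ (∀p ¬F(p,p))
All bound variables are already distinct, so no renaming is needed.
Pull the quantifiers to the front (each side's bound variable is not free in the other side):
  ∃z ∀p (F(z,z) ∧ ¬F(p,p))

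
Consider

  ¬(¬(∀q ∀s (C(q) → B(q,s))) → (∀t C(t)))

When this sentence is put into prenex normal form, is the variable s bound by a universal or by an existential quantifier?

existential

First replace A → B with ¬A ∨ B.
  ¬(¬¬(∀q ∀s (¬C(q) ∨ B(q,s))) ∨ (∀t C(t)))
Push ¬ through the quantifiers and connectives to reach negation normal form:
  (∃q ∃s (C(q) ∧ ¬B(q,s))) ∧ (∃t ¬C(t))
All bound variables are already distinct, so no renaming is needed.
Finally move all quantifiers to the prefix:
  ∃q ∃s ∃t (C(q) ∧ ¬B(q,s) ∧ ¬C(t))
The quantifier ∀s sits under an odd number of negations (counting the antecedent side of each →), so it flips to ∃s.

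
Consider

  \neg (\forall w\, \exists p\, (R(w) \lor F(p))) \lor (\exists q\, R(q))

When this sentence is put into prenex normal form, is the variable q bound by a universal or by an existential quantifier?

Drive negations inward (¬∀x A ≡ ∃x ¬A, ¬∃x A ≡ ∀x ¬A, De Morgan for ∧/∨):
  (\exists w\, \forall p\, (\neg R(w) \land \neg F(p))) \lor (\exists q\, R(q))
All bound variables are already distinct, so no renaming is needed.
Finally move all quantifiers to the prefix:
  \exists w\, \forall p\, \exists q\, (\neg R(w) \land \neg F(p) \lor R(q))
The quantifier \exists q sits under an even number of negations, so it remains existential.

existential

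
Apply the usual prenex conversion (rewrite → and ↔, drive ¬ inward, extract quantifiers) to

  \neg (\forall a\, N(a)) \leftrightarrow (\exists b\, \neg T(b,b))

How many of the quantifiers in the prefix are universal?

Eliminate → and ↔ using ¬ and ∨; A ↔ B as (¬A ∨ B) ∧ (¬B ∨ A).
  (\neg \neg (\forall a\, N(a)) \lor (\exists b\, \neg T(b,b))) \land (\neg (\exists b\, \neg T(b,b)) \lor \neg (\forall a\, N(a)))
Move each ¬ inward, flipping quantifiers it crosses:
  ((\forall a\, N(a)) \lor (\exists b\, \neg T(b,b))) \land ((\forall b\, T(b,b)) \lor (\exists a\, \neg N(a)))
Rename bound variables to avoid capture: b↦q, a↦u1.
  ((\forall a\, N(a)) \lor (\exists b\, \neg T(b,b))) \land ((\forall q\, T(q,q)) \lor (\exists u1\, \neg N(u1)))
Pull the quantifiers to the front (each side's bound variable is not free in the other side):
  \forall a\, \exists b\, \forall q\, \exists u1\, ((N(a) \lor \neg T(b,b)) \land (T(q,q) \lor \neg N(u1)))
The prefix is \forall a \exists b \forall q \exists u1: 2 universal, 2 existential.

2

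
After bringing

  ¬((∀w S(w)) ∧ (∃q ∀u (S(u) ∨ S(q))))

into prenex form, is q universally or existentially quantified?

Drive negations inward (¬∀x A ≡ ∃x ¬A, ¬∃x A ≡ ∀x ¬A, De Morgan for ∧/∨):
  (∃w ¬S(w)) ∨ (∀q ∃u (¬S(u) ∧ ¬S(q)))
All bound variables are already distinct, so no renaming is needed.
Pull the quantifiers to the front (each side's bound variable is not free in the other side):
  ∃w ∀q ∃u (¬S(w) ∨ ¬S(u) ∧ ¬S(q))
The quantifier ∃q sits under an odd number of negations, so it flips to ∀q.

universal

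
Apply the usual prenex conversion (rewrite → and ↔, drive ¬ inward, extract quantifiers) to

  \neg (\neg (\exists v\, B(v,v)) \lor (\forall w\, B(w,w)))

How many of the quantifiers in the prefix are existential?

Push ¬ through the quantifiers and connectives to reach negation normal form:
  (\exists v\, B(v,v)) \land (\exists w\, \neg B(w,w))
Extract every quantifier outward, since the variables are now distinct and don't occur free across branches:
  \exists v\, \exists w\, (B(v,v) \land \neg B(w,w))
The prefix is \exists v \exists w: 0 universal, 2 existential.

2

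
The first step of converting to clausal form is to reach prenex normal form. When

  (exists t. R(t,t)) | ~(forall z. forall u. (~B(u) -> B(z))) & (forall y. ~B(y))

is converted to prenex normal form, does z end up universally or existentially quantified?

Eliminate → and ↔ using ¬ and ∨.
  (exists t. R(t,t)) | ~(forall z. forall u. (~~B(u) | B(z))) & (forall y. ~B(y))
Drive negations inward (¬∀x A ≡ ∃x ¬A, ¬∃x A ≡ ∀x ¬A, De Morgan for ∧/∨):
  (exists t. R(t,t)) | (exists z. exists u. (~B(u) & ~B(z))) & (forall y. ~B(y))
Finally move all quantifiers to the prefix:
  exists t. exists z. exists u. forall y. (R(t,t) | ~B(u) & ~B(z) & ~B(y))
The quantifier forall z sits under an odd number of negations (counting the antecedent side of each →), so it flips to exists z.

existential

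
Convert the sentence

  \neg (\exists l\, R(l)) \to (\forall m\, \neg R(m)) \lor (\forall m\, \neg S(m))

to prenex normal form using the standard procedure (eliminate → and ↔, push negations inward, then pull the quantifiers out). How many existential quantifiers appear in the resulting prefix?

Eliminate → and ↔ using ¬ and ∨.
  \neg \neg (\exists l\, R(l)) \lor (\forall m\, \neg R(m)) \lor (\forall m\, \neg S(m))
Push ¬ through the quantifiers and connectives to reach negation normal form:
  (\exists l\, R(l)) \lor (\forall m\, \neg R(m)) \lor (\forall m\, \neg S(m))
Give each quantifier a distinct variable: m↦y.
  (\exists l\, R(l)) \lor (\forall m\, \neg R(m)) \lor (\forall y\, \neg S(y))
Extract every quantifier outward, since the variables are now distinct and don't occur free across branches:
  \exists l\, \forall m\, \forall y\, (R(l) \lor \neg R(m) \lor \neg S(y))
The prefix is \exists l \forall m \forall y: 2 universal, 1 existential.

1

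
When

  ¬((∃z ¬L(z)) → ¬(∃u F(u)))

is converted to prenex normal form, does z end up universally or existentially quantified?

existential

Eliminate → and ↔ using ¬ and ∨.
  ¬(¬(∃z ¬L(z)) ∨ ¬(∃u F(u)))
Move each ¬ inward, flipping quantifiers it crosses:
  (∃z ¬L(z)) ∧ (∃u F(u))
All bound variables are already distinct, so no renaming is needed.
Pull the quantifiers to the front (each side's bound variable is not free in the other side):
  ∃z ∃u (¬L(z) ∧ F(u))
The quantifier ∃z sits under an even number of negations (counting the antecedent side of each →), so it remains existential.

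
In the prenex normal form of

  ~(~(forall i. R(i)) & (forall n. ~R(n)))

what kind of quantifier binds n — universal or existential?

existential

Drive negations inward (¬∀x A ≡ ∃x ¬A, ¬∃x A ≡ ∀x ¬A, De Morgan for ∧/∨):
  (forall i. R(i)) | (exists n. R(n))
Extract every quantifier outward, since the variables are now distinct and don't occur free across branches:
  forall i. exists n. (R(i) | R(n))
The quantifier forall n sits under an odd number of negations, so it flips to exists n.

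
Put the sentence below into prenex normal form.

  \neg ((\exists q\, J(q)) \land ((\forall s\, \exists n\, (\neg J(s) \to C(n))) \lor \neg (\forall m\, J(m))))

Rewrite implications/biconditionals: A → B as ¬A ∨ B.
  \neg ((\exists q\, J(q)) \land ((\forall s\, \exists n\, (\neg \neg J(s) \lor C(n))) \lor \neg (\forall m\, J(m))))
Move each ¬ inward, flipping quantifiers it crosses:
  (\forall q\, \neg J(q)) \lor (\exists s\, \forall n\, (\neg J(s) \land \neg C(n))) \land (\forall m\, J(m))
All bound variables are already distinct, so no renaming is needed.
Finally move all quantifiers to the prefix:
  \forall q\, \exists s\, \forall n\, \forall m\, (\neg J(q) \lor \neg J(s) \land \neg C(n) \land J(m))

\forall q\, \exists s\, \forall n\, \forall m\, (\neg J(q) \lor \neg J(s) \land \neg C(n) \land J(m))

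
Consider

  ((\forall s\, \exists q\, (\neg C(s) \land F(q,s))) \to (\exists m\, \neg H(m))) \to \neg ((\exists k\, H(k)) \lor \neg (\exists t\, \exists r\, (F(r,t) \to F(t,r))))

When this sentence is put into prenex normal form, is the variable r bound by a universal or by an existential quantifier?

existential

Rewrite implications/biconditionals: A → B as ¬A ∨ B.
  \neg (\neg (\forall s\, \exists q\, (\neg C(s) \land F(q,s))) \lor (\exists m\, \neg H(m))) \lor \neg ((\exists k\, H(k)) \lor \neg (\exists t\, \exists r\, (\neg F(r,t) \lor F(t,r))))
Move each ¬ inward, flipping quantifiers it crosses:
  (\forall s\, \exists q\, (\neg C(s) \land F(q,s))) \land (\forall m\, H(m)) \lor (\forall k\, \neg H(k)) \land (\exists t\, \exists r\, (\neg F(r,t) \lor F(t,r)))
Extract every quantifier outward, since the variables are now distinct and don't occur free across branches:
  \forall s\, \exists q\, \forall m\, \forall k\, \exists t\, \exists r\, (\neg C(s) \land F(q,s) \land H(m) \lor \neg H(k) \land (\neg F(r,t) \lor F(t,r)))
The quantifier \exists r sits under an even number of negations (counting the antecedent side of each →), so it remains existential.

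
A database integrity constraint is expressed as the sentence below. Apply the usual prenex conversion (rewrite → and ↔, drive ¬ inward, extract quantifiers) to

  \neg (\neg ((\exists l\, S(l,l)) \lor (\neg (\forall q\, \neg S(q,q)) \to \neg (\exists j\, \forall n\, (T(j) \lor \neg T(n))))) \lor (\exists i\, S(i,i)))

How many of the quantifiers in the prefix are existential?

Eliminate → and ↔ using ¬ and ∨.
  \neg (\neg ((\exists l\, S(l,l)) \lor \neg \neg (\forall q\, \neg S(q,q)) \lor \neg (\exists j\, \forall n\, (T(j) \lor \neg T(n)))) \lor (\exists i\, S(i,i)))
Push ¬ through the quantifiers and connectives to reach negation normal form:
  ((\exists l\, S(l,l)) \lor (\forall q\, \neg S(q,q)) \lor (\forall j\, \exists n\, (\neg T(j) \land T(n)))) \land (\forall i\, \neg S(i,i))
All bound variables are already distinct, so no renaming is needed.
Finally move all quantifiers to the prefix:
  \exists l\, \forall q\, \forall j\, \exists n\, \forall i\, ((S(l,l) \lor \neg S(q,q) \lor \neg T(j) \land T(n)) \land \neg S(i,i))
The prefix is \exists l \forall q \forall j \exists n \forall i: 3 universal, 2 existential.

2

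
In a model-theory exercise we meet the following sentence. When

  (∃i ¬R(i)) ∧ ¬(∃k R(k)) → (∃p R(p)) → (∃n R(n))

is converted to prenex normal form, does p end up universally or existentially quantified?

Rewrite implications/biconditionals: A → B as ¬A ∨ B.
  ¬((∃i ¬R(i)) ∧ ¬(∃k R(k))) ∨ ¬(∃p R(p)) ∨ (∃n R(n))
Drive negations inward (¬∀x A ≡ ∃x ¬A, ¬∃x A ≡ ∀x ¬A, De Morgan for ∧/∨):
  (∀i R(i)) ∨ (∃k R(k)) ∨ (∀p ¬R(p)) ∨ (∃n R(n))
Extract every quantifier outward, since the variables are now distinct and don't occur free across branches:
  ∀i ∃k ∀p ∃n (R(i) ∨ R(k) ∨ ¬R(p) ∨ R(n))
The quantifier ∃p sits under an odd number of negations (counting the antecedent side of each →), so it flips to ∀p.

universal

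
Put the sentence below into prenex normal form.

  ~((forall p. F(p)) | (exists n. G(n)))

Move each ¬ inward, flipping quantifiers it crosses:
  (exists p. ~F(p)) & (forall n. ~G(n))
All bound variables are already distinct, so no renaming is needed.
Pull the quantifiers to the front (each side's bound variable is not free in the other side):
  exists p. forall n. (~F(p) & ~G(n))

exists p. forall n. (~F(p) & ~G(n))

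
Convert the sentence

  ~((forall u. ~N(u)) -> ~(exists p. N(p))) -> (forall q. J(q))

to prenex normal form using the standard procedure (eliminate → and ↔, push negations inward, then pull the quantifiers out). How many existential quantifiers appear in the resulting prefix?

1

First replace A → B with ¬A ∨ B.
  ~~(~(forall u. ~N(u)) | ~(exists p. N(p))) | (forall q. J(q))
Push ¬ through the quantifiers and connectives to reach negation normal form:
  (exists u. N(u)) | (forall p. ~N(p)) | (forall q. J(q))
All bound variables are already distinct, so no renaming is needed.
Finally move all quantifiers to the prefix:
  exists u. forall p. forall q. (N(u) | ~N(p) | J(q))
The prefix is exists u forall p forall q: 2 universal, 1 existential.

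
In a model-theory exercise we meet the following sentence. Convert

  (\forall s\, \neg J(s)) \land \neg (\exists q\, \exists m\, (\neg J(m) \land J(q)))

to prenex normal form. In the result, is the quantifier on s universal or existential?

Drive negations inward (¬∀x A ≡ ∃x ¬A, ¬∃x A ≡ ∀x ¬A, De Morgan for ∧/∨):
  (\forall s\, \neg J(s)) \land (\forall q\, \forall m\, (J(m) \lor \neg J(q)))
All bound variables are already distinct, so no renaming is needed.
Extract every quantifier outward, since the variables are now distinct and don't occur free across branches:
  \forall s\, \forall q\, \forall m\, (\neg J(s) \land (J(m) \lor \neg J(q)))
The quantifier \forall s sits under an even number of negations, so it remains universal.

universal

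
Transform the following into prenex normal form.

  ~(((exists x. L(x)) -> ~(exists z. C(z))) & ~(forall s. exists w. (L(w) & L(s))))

exists x. exists z. forall s. exists w. (L(x) & C(z) | L(w) & L(s))

Eliminate → and ↔ using ¬ and ∨.
  ~((~(exists x. L(x)) | ~(exists z. C(z))) & ~(forall s. exists w. (L(w) & L(s))))
Push ¬ through the quantifiers and connectives to reach negation normal form:
  (exists x. L(x)) & (exists z. C(z)) | (forall s. exists w. (L(w) & L(s)))
Extract every quantifier outward, since the variables are now distinct and don't occur free across branches:
  exists x. exists z. forall s. exists w. (L(x) & C(z) | L(w) & L(s))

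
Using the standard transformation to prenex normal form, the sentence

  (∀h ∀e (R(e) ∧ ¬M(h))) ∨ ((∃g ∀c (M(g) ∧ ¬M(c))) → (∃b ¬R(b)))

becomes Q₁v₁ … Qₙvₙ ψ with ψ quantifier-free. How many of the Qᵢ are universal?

3

Eliminate → and ↔ using ¬ and ∨.
  (∀h ∀e (R(e) ∧ ¬M(h))) ∨ ¬(∃g ∀c (M(g) ∧ ¬M(c))) ∨ (∃b ¬R(b))
Drive negations inward (¬∀x A ≡ ∃x ¬A, ¬∃x A ≡ ∀x ¬A, De Morgan for ∧/∨):
  (∀h ∀e (R(e) ∧ ¬M(h))) ∨ (∀g ∃c (¬M(g) ∨ M(c))) ∨ (∃b ¬R(b))
All bound variables are already distinct, so no renaming is needed.
Pull the quantifiers to the front (each side's bound variable is not free in the other side):
  ∀h ∀e ∀g ∃c ∃b (R(e) ∧ ¬M(h) ∨ ¬M(g) ∨ M(c) ∨ ¬R(b))
The prefix is ∀h ∀e ∀g ∃c ∃b: 3 universal, 2 existential.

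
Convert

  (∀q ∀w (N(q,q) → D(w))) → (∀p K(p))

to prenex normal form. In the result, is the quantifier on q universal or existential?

Eliminate → and ↔ using ¬ and ∨.
  ¬(∀q ∀w (¬N(q,q) ∨ D(w))) ∨ (∀p K(p))
Push ¬ through the quantifiers and connectives to reach negation normal form:
  (∃q ∃w (N(q,q) ∧ ¬D(w))) ∨ (∀p K(p))
All bound variables are already distinct, so no renaming is needed.
Extract every quantifier outward, since the variables are now distinct and don't occur free across branches:
  ∃q ∃w ∀p (N(q,q) ∧ ¬D(w) ∨ K(p))
The quantifier ∀q sits under an odd number of negations (counting the antecedent side of each →), so it flips to ∃q.

existential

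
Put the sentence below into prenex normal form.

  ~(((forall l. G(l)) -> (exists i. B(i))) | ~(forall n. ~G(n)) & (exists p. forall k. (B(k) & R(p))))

forall l. forall i. forall n. forall p. exists k. (G(l) & ~B(i) & (~G(n) | ~B(k) | ~R(p)))

Rewrite implications/biconditionals: A → B as ¬A ∨ B.
  ~(~(forall l. G(l)) | (exists i. B(i)) | ~(forall n. ~G(n)) & (exists p. forall k. (B(k) & R(p))))
Move each ¬ inward, flipping quantifiers it crosses:
  (forall l. G(l)) & (forall i. ~B(i)) & ((forall n. ~G(n)) | (forall p. exists k. (~B(k) | ~R(p))))
All bound variables are already distinct, so no renaming is needed.
Extract every quantifier outward, since the variables are now distinct and don't occur free across branches:
  forall l. forall i. forall n. forall p. exists k. (G(l) & ~B(i) & (~G(n) | ~B(k) | ~R(p)))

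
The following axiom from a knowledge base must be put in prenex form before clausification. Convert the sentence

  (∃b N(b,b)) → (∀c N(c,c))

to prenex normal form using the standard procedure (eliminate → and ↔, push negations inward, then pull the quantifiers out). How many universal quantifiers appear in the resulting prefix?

First replace A → B with ¬A ∨ B.
  ¬(∃b N(b,b)) ∨ (∀c N(c,c))
Move each ¬ inward, flipping quantifiers it crosses:
  (∀b ¬N(b,b)) ∨ (∀c N(c,c))
All bound variables are already distinct, so no renaming is needed.
Extract every quantifier outward, since the variables are now distinct and don't occur free across branches:
  ∀b ∀c (¬N(b,b) ∨ N(c,c))
The prefix is ∀b ∀c: 2 universal, 0 existential.

2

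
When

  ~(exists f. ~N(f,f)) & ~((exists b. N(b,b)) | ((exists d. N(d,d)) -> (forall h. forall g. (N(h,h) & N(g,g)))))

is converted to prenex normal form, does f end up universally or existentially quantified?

Eliminate → and ↔ using ¬ and ∨.
  ~(exists f. ~N(f,f)) & ~((exists b. N(b,b)) | ~(exists d. N(d,d)) | (forall h. forall g. (N(h,h) & N(g,g))))
Drive negations inward (¬∀x A ≡ ∃x ¬A, ¬∃x A ≡ ∀x ¬A, De Morgan for ∧/∨):
  (forall f. N(f,f)) & (forall b. ~N(b,b)) & (exists d. N(d,d)) & (exists h. exists g. (~N(h,h) | ~N(g,g)))
Pull the quantifiers to the front (each side's bound variable is not free in the other side):
  forall f. forall b. exists d. exists h. exists g. (N(f,f) & ~N(b,b) & N(d,d) & (~N(h,h) | ~N(g,g)))
The quantifier exists f sits under an odd number of negations (counting the antecedent side of each →), so it flips to forall f.

universal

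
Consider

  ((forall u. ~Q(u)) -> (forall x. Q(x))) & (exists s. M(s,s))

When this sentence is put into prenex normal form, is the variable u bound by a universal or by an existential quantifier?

First replace A → B with ¬A ∨ B.
  (~(forall u. ~Q(u)) | (forall x. Q(x))) & (exists s. M(s,s))
Drive negations inward (¬∀x A ≡ ∃x ¬A, ¬∃x A ≡ ∀x ¬A, De Morgan for ∧/∨):
  ((exists u. Q(u)) | (forall x. Q(x))) & (exists s. M(s,s))
All bound variables are already distinct, so no renaming is needed.
Finally move all quantifiers to the prefix:
  exists u. forall x. exists s. ((Q(u) | Q(x)) & M(s,s))
The quantifier forall u sits under an odd number of negations (counting the antecedent side of each →), so it flips to exists u.

existential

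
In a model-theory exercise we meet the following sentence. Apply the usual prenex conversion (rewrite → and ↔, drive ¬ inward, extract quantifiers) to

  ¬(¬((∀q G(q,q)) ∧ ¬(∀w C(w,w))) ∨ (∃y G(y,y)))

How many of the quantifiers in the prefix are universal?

2

Move each ¬ inward, flipping quantifiers it crosses:
  (∀q G(q,q)) ∧ (∃w ¬C(w,w)) ∧ (∀y ¬G(y,y))
Pull the quantifiers to the front (each side's bound variable is not free in the other side):
  ∀q ∃w ∀y (G(q,q) ∧ ¬C(w,w) ∧ ¬G(y,y))
The prefix is ∀q ∃w ∀y: 2 universal, 1 existential.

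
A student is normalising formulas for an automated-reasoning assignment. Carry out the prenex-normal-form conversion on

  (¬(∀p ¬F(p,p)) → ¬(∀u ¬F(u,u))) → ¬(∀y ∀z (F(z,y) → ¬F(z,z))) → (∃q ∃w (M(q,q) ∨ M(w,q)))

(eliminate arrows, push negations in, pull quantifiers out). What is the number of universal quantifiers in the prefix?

First replace A → B with ¬A ∨ B.
  ¬(¬¬(∀p ¬F(p,p)) ∨ ¬(∀u ¬F(u,u))) ∨ ¬¬(∀y ∀z (¬F(z,y) ∨ ¬F(z,z))) ∨ (∃q ∃w (M(q,q) ∨ M(w,q)))
Move each ¬ inward, flipping quantifiers it crosses:
  (∃p F(p,p)) ∧ (∀u ¬F(u,u)) ∨ (∀y ∀z (¬F(z,y) ∨ ¬F(z,z))) ∨ (∃q ∃w (M(q,q) ∨ M(w,q)))
Finally move all quantifiers to the prefix:
  ∃p ∀u ∀y ∀z ∃q ∃w (F(p,p) ∧ ¬F(u,u) ∨ ¬F(z,y) ∨ ¬F(z,z) ∨ M(q,q) ∨ M(w,q))
The prefix is ∃p ∀u ∀y ∀z ∃q ∃w: 3 universal, 3 existential.

3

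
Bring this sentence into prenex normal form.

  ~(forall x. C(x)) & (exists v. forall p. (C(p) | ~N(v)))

Push ¬ through the quantifiers and connectives to reach negation normal form:
  (exists x. ~C(x)) & (exists v. forall p. (C(p) | ~N(v)))
Extract every quantifier outward, since the variables are now distinct and don't occur free across branches:
  exists x. exists v. forall p. (~C(x) & (C(p) | ~N(v)))

exists x. exists v. forall p. (~C(x) & (C(p) | ~N(v)))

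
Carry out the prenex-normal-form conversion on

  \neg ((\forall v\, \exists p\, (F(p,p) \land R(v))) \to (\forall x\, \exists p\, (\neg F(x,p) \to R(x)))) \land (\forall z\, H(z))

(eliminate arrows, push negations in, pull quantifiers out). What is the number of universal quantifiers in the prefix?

3

Rewrite implications/biconditionals: A → B as ¬A ∨ B.
  \neg (\neg (\forall v\, \exists p\, (F(p,p) \land R(v))) \lor (\forall x\, \exists p\, (\neg \neg F(x,p) \lor R(x)))) \land (\forall z\, H(z))
Push ¬ through the quantifiers and connectives to reach negation normal form:
  (\forall v\, \exists p\, (F(p,p) \land R(v))) \land (\exists x\, \forall p\, (\neg F(x,p) \land \neg R(x))) \land (\forall z\, H(z))
Standardize variables apart so no two quantifiers bind the same name: p↦w1.
  (\forall v\, \exists p\, (F(p,p) \land R(v))) \land (\exists x\, \forall w1\, (\neg F(x,w1) \land \neg R(x))) \land (\forall z\, H(z))
Finally move all quantifiers to the prefix:
  \forall v\, \exists p\, \exists x\, \forall w1\, \forall z\, (F(p,p) \land R(v) \land \neg F(x,w1) \land \neg R(x) \land H(z))
The prefix is \forall v \exists p \exists x \forall w1 \forall z: 3 universal, 2 existential.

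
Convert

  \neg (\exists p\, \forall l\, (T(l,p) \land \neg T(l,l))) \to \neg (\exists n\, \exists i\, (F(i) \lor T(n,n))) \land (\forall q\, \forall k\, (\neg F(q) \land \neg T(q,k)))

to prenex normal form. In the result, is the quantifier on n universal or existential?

First replace A → B with ¬A ∨ B.
  \neg \neg (\exists p\, \forall l\, (T(l,p) \land \neg T(l,l))) \lor \neg (\exists n\, \exists i\, (F(i) \lor T(n,n))) \land (\forall q\, \forall k\, (\neg F(q) \land \neg T(q,k)))
Push ¬ through the quantifiers and connectives to reach negation normal form:
  (\exists p\, \forall l\, (T(l,p) \land \neg T(l,l))) \lor (\forall n\, \forall i\, (\neg F(i) \land \neg T(n,n))) \land (\forall q\, \forall k\, (\neg F(q) \land \neg T(q,k)))
All bound variables are already distinct, so no renaming is needed.
Extract every quantifier outward, since the variables are now distinct and don't occur free across branches:
  \exists p\, \forall l\, \forall n\, \forall i\, \forall q\, \forall k\, (T(l,p) \land \neg T(l,l) \lor \neg F(i) \land \neg T(n,n) \land \neg F(q) \land \neg T(q,k))
The quantifier \exists n sits under an odd number of negations (counting the antecedent side of each →), so it flips to \forall n.

universal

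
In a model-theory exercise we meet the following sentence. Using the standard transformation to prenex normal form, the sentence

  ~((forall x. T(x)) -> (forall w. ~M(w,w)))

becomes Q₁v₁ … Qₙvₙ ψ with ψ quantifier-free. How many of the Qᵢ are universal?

Eliminate → and ↔ using ¬ and ∨.
  ~(~(forall x. T(x)) | (forall w. ~M(w,w)))
Push ¬ through the quantifiers and connectives to reach negation normal form:
  (forall x. T(x)) & (exists w. M(w,w))
All bound variables are already distinct, so no renaming is needed.
Extract every quantifier outward, since the variables are now distinct and don't occur free across branches:
  forall x. exists w. (T(x) & M(w,w))
The prefix is forall x exists w: 1 universal, 1 existential.

1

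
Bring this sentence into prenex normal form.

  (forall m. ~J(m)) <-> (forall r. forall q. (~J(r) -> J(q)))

Eliminate → and ↔ using ¬ and ∨; A ↔ B as (¬A ∨ B) ∧ (¬B ∨ A).
  (~(forall m. ~J(m)) | (forall r. forall q. (~~J(r) | J(q)))) & (~(forall r. forall q. (~~J(r) | J(q))) | (forall m. ~J(m)))
Move each ¬ inward, flipping quantifiers it crosses:
  ((exists m. J(m)) | (forall r. forall q. (J(r) | J(q)))) & ((exists r. exists q. (~J(r) & ~J(q))) | (forall m. ~J(m)))
Rename bound variables to avoid capture: r↦b, q↦w1, m↦z.
  ((exists m. J(m)) | (forall r. forall q. (J(r) | J(q)))) & ((exists b. exists w1. (~J(b) & ~J(w1))) | (forall z. ~J(z)))
Pull the quantifiers to the front (each side's bound variable is not free in the other side):
  exists m. forall r. forall q. exists b. exists w1. forall z. ((J(m) | J(r) | J(q)) & (~J(b) & ~J(w1) | ~J(z)))

exists m. forall r. forall q. exists b. exists w1. forall z. ((J(m) | J(r) | J(q)) & (~J(b) & ~J(w1) | ~J(z)))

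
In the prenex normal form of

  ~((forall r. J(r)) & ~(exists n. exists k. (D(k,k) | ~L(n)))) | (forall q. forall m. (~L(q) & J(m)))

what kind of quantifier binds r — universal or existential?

existential

Drive negations inward (¬∀x A ≡ ∃x ¬A, ¬∃x A ≡ ∀x ¬A, De Morgan for ∧/∨):
  (exists r. ~J(r)) | (exists n. exists k. (D(k,k) | ~L(n))) | (forall q. forall m. (~L(q) & J(m)))
All bound variables are already distinct, so no renaming is needed.
Pull the quantifiers to the front (each side's bound variable is not free in the other side):
  exists r. exists n. exists k. forall q. forall m. (~J(r) | D(k,k) | ~L(n) | ~L(q) & J(m))
The quantifier forall r sits under an odd number of negations, so it flips to exists r.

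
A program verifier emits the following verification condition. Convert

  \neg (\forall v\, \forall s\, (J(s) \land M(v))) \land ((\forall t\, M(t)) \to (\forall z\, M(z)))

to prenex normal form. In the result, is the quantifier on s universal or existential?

First replace A → B with ¬A ∨ B.
  \neg (\forall v\, \forall s\, (J(s) \land M(v))) \land (\neg (\forall t\, M(t)) \lor (\forall z\, M(z)))
Push ¬ through the quantifiers and connectives to reach negation normal form:
  (\exists v\, \exists s\, (\neg J(s) \lor \neg M(v))) \land ((\exists t\, \neg M(t)) \lor (\forall z\, M(z)))
Extract every quantifier outward, since the variables are now distinct and don't occur free across branches:
  \exists v\, \exists s\, \exists t\, \forall z\, ((\neg J(s) \lor \neg M(v)) \land (\neg M(t) \lor M(z)))
The quantifier \forall s sits under an odd number of negations (counting the antecedent side of each →), so it flips to \exists s.

existential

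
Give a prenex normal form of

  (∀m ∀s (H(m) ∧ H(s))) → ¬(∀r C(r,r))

∃m ∃s ∃r (¬H(m) ∨ ¬H(s) ∨ ¬C(r,r))

Eliminate → and ↔ using ¬ and ∨.
  ¬(∀m ∀s (H(m) ∧ H(s))) ∨ ¬(∀r C(r,r))
Push ¬ through the quantifiers and connectives to reach negation normal form:
  (∃m ∃s (¬H(m) ∨ ¬H(s))) ∨ (∃r ¬C(r,r))
All bound variables are already distinct, so no renaming is needed.
Pull the quantifiers to the front (each side's bound variable is not free in the other side):
  ∃m ∃s ∃r (¬H(m) ∨ ¬H(s) ∨ ¬C(r,r))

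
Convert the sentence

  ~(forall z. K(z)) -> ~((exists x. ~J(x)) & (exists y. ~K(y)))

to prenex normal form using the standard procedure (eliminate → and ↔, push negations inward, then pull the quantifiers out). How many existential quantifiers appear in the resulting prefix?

0

Eliminate → and ↔ using ¬ and ∨.
  ~~(forall z. K(z)) | ~((exists x. ~J(x)) & (exists y. ~K(y)))
Drive negations inward (¬∀x A ≡ ∃x ¬A, ¬∃x A ≡ ∀x ¬A, De Morgan for ∧/∨):
  (forall z. K(z)) | (forall x. J(x)) | (forall y. K(y))
All bound variables are already distinct, so no renaming is needed.
Finally move all quantifiers to the prefix:
  forall z. forall x. forall y. (K(z) | J(x) | K(y))
The prefix is forall z forall x forall y: 3 universal, 0 existential.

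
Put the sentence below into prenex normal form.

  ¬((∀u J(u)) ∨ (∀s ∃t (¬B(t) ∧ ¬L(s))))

∃u ∃s ∀t (¬J(u) ∧ (B(t) ∨ L(s)))

Move each ¬ inward, flipping quantifiers it crosses:
  (∃u ¬J(u)) ∧ (∃s ∀t (B(t) ∨ L(s)))
All bound variables are already distinct, so no renaming is needed.
Finally move all quantifiers to the prefix:
  ∃u ∃s ∀t (¬J(u) ∧ (B(t) ∨ L(s)))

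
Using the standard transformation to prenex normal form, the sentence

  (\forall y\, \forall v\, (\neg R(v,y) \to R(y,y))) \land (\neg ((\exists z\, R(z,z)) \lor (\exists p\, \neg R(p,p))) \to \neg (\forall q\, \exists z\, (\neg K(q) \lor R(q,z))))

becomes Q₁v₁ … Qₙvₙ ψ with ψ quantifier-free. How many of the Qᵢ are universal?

3

Rewrite implications/biconditionals: A → B as ¬A ∨ B.
  (\forall y\, \forall v\, (\neg \neg R(v,y) \lor R(y,y))) \land (\neg \neg ((\exists z\, R(z,z)) \lor (\exists p\, \neg R(p,p))) \lor \neg (\forall q\, \exists z\, (\neg K(q) \lor R(q,z))))
Push ¬ through the quantifiers and connectives to reach negation normal form:
  (\forall y\, \forall v\, (R(v,y) \lor R(y,y))) \land ((\exists z\, R(z,z)) \lor (\exists p\, \neg R(p,p)) \lor (\exists q\, \forall z\, (K(q) \land \neg R(q,z))))
Give each quantifier a distinct variable: z↦u1.
  (\forall y\, \forall v\, (R(v,y) \lor R(y,y))) \land ((\exists z\, R(z,z)) \lor (\exists p\, \neg R(p,p)) \lor (\exists q\, \forall u1\, (K(q) \land \neg R(q,u1))))
Finally move all quantifiers to the prefix:
  \forall y\, \forall v\, \exists z\, \exists p\, \exists q\, \forall u1\, ((R(v,y) \lor R(y,y)) \land (R(z,z) \lor \neg R(p,p) \lor K(q) \land \neg R(q,u1)))
The prefix is \forall y \forall v \exists z \exists p \exists q \forall u1: 3 universal, 3 existential.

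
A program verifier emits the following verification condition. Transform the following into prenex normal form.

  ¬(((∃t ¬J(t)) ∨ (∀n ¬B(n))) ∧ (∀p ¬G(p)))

∀t ∃n ∃p (J(t) ∧ B(n) ∨ G(p))

Push ¬ through the quantifiers and connectives to reach negation normal form:
  (∀t J(t)) ∧ (∃n B(n)) ∨ (∃p G(p))
Extract every quantifier outward, since the variables are now distinct and don't occur free across branches:
  ∀t ∃n ∃p (J(t) ∧ B(n) ∨ G(p))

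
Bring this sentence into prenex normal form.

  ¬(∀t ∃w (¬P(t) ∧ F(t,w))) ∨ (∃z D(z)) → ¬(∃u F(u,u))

∀t ∃w ∀z ∀u (¬P(t) ∧ F(t,w) ∧ ¬D(z) ∨ ¬F(u,u))

Eliminate → and ↔ using ¬ and ∨.
  ¬(¬(∀t ∃w (¬P(t) ∧ F(t,w))) ∨ (∃z D(z))) ∨ ¬(∃u F(u,u))
Drive negations inward (¬∀x A ≡ ∃x ¬A, ¬∃x A ≡ ∀x ¬A, De Morgan for ∧/∨):
  (∀t ∃w (¬P(t) ∧ F(t,w))) ∧ (∀z ¬D(z)) ∨ (∀u ¬F(u,u))
Pull the quantifiers to the front (each side's bound variable is not free in the other side):
  ∀t ∃w ∀z ∀u (¬P(t) ∧ F(t,w) ∧ ¬D(z) ∨ ¬F(u,u))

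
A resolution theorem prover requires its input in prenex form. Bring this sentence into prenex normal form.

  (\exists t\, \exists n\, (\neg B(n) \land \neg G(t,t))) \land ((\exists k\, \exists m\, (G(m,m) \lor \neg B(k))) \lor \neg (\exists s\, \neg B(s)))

Drive negations inward (¬∀x A ≡ ∃x ¬A, ¬∃x A ≡ ∀x ¬A, De Morgan for ∧/∨):
  (\exists t\, \exists n\, (\neg B(n) \land \neg G(t,t))) \land ((\exists k\, \exists m\, (G(m,m) \lor \neg B(k))) \lor (\forall s\, B(s)))
All bound variables are already distinct, so no renaming is needed.
Finally move all quantifiers to the prefix:
  \exists t\, \exists n\, \exists k\, \exists m\, \forall s\, (\neg B(n) \land \neg G(t,t) \land (G(m,m) \lor \neg B(k) \lor B(s)))

\exists t\, \exists n\, \exists k\, \exists m\, \forall s\, (\neg B(n) \land \neg G(t,t) \land (G(m,m) \lor \neg B(k) \lor B(s)))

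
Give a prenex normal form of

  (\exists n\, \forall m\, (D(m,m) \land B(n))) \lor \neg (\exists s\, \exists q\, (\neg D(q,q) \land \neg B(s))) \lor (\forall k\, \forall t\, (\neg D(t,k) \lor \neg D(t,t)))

Drive negations inward (¬∀x A ≡ ∃x ¬A, ¬∃x A ≡ ∀x ¬A, De Morgan for ∧/∨):
  (\exists n\, \forall m\, (D(m,m) \land B(n))) \lor (\forall s\, \forall q\, (D(q,q) \lor B(s))) \lor (\forall k\, \forall t\, (\neg D(t,k) \lor \neg D(t,t)))
Finally move all quantifiers to the prefix:
  \exists n\, \forall m\, \forall s\, \forall q\, \forall k\, \forall t\, (D(m,m) \land B(n) \lor D(q,q) \lor B(s) \lor \neg D(t,k) \lor \neg D(t,t))

\exists n\, \forall m\, \forall s\, \forall q\, \forall k\, \forall t\, (D(m,m) \land B(n) \lor D(q,q) \lor B(s) \lor \neg D(t,k) \lor \neg D(t,t))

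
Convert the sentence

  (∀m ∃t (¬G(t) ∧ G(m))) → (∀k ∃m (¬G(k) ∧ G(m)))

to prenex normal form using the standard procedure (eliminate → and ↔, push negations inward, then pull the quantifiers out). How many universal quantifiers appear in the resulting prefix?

2

Eliminate → and ↔ using ¬ and ∨.
  ¬(∀m ∃t (¬G(t) ∧ G(m))) ∨ (∀k ∃m (¬G(k) ∧ G(m)))
Move each ¬ inward, flipping quantifiers it crosses:
  (∃m ∀t (G(t) ∨ ¬G(m))) ∨ (∀k ∃m (¬G(k) ∧ G(m)))
Standardize variables apart so no two quantifiers bind the same name: m↦r.
  (∃m ∀t (G(t) ∨ ¬G(m))) ∨ (∀k ∃r (¬G(k) ∧ G(r)))
Finally move all quantifiers to the prefix:
  ∃m ∀t ∀k ∃r (G(t) ∨ ¬G(m) ∨ ¬G(k) ∧ G(r))
The prefix is ∃m ∀t ∀k ∃r: 2 universal, 2 existential.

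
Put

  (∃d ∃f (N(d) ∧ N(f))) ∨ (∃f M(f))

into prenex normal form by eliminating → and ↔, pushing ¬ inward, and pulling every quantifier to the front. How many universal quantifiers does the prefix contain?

0

Give each quantifier a distinct variable: f↦y.
  (∃d ∃f (N(d) ∧ N(f))) ∨ (∃y M(y))
Finally move all quantifiers to the prefix:
  ∃d ∃f ∃y (N(d) ∧ N(f) ∨ M(y))
The prefix is ∃d ∃f ∃y: 0 universal, 3 existential.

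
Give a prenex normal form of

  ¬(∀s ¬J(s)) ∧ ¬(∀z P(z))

∃s ∃z (J(s) ∧ ¬P(z))

Move each ¬ inward, flipping quantifiers it crosses:
  (∃s J(s)) ∧ (∃z ¬P(z))
Finally move all quantifiers to the prefix:
  ∃s ∃z (J(s) ∧ ¬P(z))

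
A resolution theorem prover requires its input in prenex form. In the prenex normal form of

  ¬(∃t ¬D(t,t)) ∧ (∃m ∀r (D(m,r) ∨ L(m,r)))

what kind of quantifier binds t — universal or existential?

universal

Move each ¬ inward, flipping quantifiers it crosses:
  (∀t D(t,t)) ∧ (∃m ∀r (D(m,r) ∨ L(m,r)))
All bound variables are already distinct, so no renaming is needed.
Finally move all quantifiers to the prefix:
  ∀t ∃m ∀r (D(t,t) ∧ (D(m,r) ∨ L(m,r)))
The quantifier ∃t sits under an odd number of negations, so it flips to ∀t.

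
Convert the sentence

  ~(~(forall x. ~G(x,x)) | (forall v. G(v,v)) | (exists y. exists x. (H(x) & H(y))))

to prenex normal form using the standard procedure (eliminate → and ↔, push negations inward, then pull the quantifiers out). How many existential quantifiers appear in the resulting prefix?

Move each ¬ inward, flipping quantifiers it crosses:
  (forall x. ~G(x,x)) & (exists v. ~G(v,v)) & (forall y. forall x. (~H(x) | ~H(y)))
Rename bound variables to avoid capture: x↦w1.
  (forall x. ~G(x,x)) & (exists v. ~G(v,v)) & (forall y. forall w1. (~H(w1) | ~H(y)))
Pull the quantifiers to the front (each side's bound variable is not free in the other side):
  forall x. exists v. forall y. forall w1. (~G(x,x) & ~G(v,v) & (~H(w1) | ~H(y)))
The prefix is forall x exists v forall y forall w1: 3 universal, 1 existential.

1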